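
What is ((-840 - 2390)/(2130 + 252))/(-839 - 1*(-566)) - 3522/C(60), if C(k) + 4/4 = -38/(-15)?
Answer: -17177267545/7478289 ≈ -2297.0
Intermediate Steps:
C(k) = 23/15 (C(k) = -1 - 38/(-15) = -1 - 38*(-1/15) = -1 + 38/15 = 23/15)
((-840 - 2390)/(2130 + 252))/(-839 - 1*(-566)) - 3522/C(60) = ((-840 - 2390)/(2130 + 252))/(-839 - 1*(-566)) - 3522/23/15 = (-3230/2382)/(-839 + 566) - 3522*15/23 = -3230*1/2382/(-273) - 52830/23 = -1615/1191*(-1/273) - 52830/23 = 1615/325143 - 52830/23 = -17177267545/7478289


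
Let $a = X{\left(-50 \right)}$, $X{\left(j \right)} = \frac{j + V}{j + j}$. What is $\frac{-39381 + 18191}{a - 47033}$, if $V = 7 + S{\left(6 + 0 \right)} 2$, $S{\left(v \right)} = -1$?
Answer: $\frac{423800}{940651} \approx 0.45054$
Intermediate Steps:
$V = 5$ ($V = 7 - 2 = 5$)
$X{\left(j \right)} = \frac{5 + j}{2 j}$ ($X{\left(j \right)} = \frac{j + 5}{j + j} = \frac{5 + j}{2 j}$)
$a = \frac{9}{20}$ ($a = \frac{5 - 50}{2 \left(-50\right)} = \frac{1}{2} \left(- \frac{1}{50}\right) \left(-45\right) = \frac{9}{20} \approx 0.45$)
$\frac{-39381 + 18191}{a - 47033} = \frac{-39381 + 18191}{\frac{9}{20} - 47033} = - \frac{21190}{- \frac{940651}{20}} = \left(-21190\right) \left(- \frac{20}{940651}\right) = \frac{423800}{940651}$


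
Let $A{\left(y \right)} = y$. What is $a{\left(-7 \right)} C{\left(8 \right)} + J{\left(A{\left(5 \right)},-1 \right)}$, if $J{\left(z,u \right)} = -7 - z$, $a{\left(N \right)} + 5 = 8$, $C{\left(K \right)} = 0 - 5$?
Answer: $-27$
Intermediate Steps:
$C{\left(K \right)} = -5$
$a{\left(N \right)} = 3$ ($a{\left(N \right)} = -5 + 8 = 3$)
$a{\left(-7 \right)} C{\left(8 \right)} + J{\left(A{\left(5 \right)},-1 \right)} = 3 \left(-5\right) - 12 = -15 - 12 = -27$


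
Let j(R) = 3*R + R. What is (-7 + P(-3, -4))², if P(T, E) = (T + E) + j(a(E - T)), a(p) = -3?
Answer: 676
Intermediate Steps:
j(R) = 4*R
P(T, E) = -12 + E + T (P(T, E) = (T + E) + 4*(-3) = (E + T) - 12 = -12 + E + T)
(-7 + P(-3, -4))² = (-7 + (-12 - 4 - 3))² = (-7 - 19)² = (-26)² = 676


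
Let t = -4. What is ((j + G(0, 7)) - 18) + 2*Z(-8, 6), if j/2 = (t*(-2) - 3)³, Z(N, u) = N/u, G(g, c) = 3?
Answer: 697/3 ≈ 232.33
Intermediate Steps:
j = 250 (j = 2*(-4*(-2) - 3)³ = 2*(8 - 3)³ = 2*5³ = 2*125 = 250)
((j + G(0, 7)) - 18) + 2*Z(-8, 6) = ((250 + 3) - 18) + 2*(-8/6) = (253 - 18) + 2*(-8*⅙) = 235 + 2*(-4/3) = 235 - 8/3 = 697/3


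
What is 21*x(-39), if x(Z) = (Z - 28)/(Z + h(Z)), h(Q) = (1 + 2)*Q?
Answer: 469/52 ≈ 9.0192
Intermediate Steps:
h(Q) = 3*Q
x(Z) = (-28 + Z)/(4*Z) (x(Z) = (Z - 28)/(Z + 3*Z) = (-28 + Z)/((4*Z)) = (-28 + Z)*(1/(4*Z)) = (-28 + Z)/(4*Z))
21*x(-39) = 21*((1/4)*(-28 - 39)/(-39)) = 21*((1/4)*(-1/39)*(-67)) = 21*(67/156) = 469/52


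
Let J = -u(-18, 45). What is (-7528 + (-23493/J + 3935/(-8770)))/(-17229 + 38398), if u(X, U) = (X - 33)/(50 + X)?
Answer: -664021651/631217242 ≈ -1.0520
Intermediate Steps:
u(X, U) = (-33 + X)/(50 + X)
J = 51/32 (J = -(-33 - 18)/(50 - 18) = -(-51)/32 = -1*(-51/32) = 51/32 ≈ 1.5938)
(-7528 + (-23493/J + 3935/(-8770)))/(-17229 + 38398) = (-7528 + (-23493/51/32 + 3935/(-8770)))/(-17229 + 38398) = (-7528 + (-23493*32/51 + 3935*(-1/8770)))/21169 = (-7528 + (-250592/17 - 787/1754))*(1/21169) = (-7528 - 439551747/29818)*(1/21169) = -664021651/29818*1/21169 = -664021651/631217242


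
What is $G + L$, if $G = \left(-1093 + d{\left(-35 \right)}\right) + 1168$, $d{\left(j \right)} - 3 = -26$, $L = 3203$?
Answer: $3255$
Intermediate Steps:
$d{\left(j \right)} = -23$ ($d{\left(j \right)} = 3 - 26 = -23$)
$G = 52$ ($G = \left(-1093 - 23\right) + 1168 = -1116 + 1168 = 52$)
$G + L = 52 + 3203 = 3255$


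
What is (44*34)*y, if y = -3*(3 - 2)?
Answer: -4488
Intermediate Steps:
y = -3 (y = -3*1 = -3)
(44*34)*y = (44*34)*(-3) = 1496*(-3) = -4488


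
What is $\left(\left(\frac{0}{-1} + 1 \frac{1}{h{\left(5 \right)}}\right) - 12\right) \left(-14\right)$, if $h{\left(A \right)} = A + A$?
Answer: $\frac{833}{5} \approx 166.6$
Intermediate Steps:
$h{\left(A \right)} = 2 A$
$\left(\left(\frac{0}{-1} + 1 \frac{1}{h{\left(5 \right)}}\right) - 12\right) \left(-14\right) = \left(\left(\frac{0}{-1} + 1 \frac{1}{2 \cdot 5}\right) - 12\right) \left(-14\right) = \left(\left(0 \left(-1\right) + 1 \cdot \frac{1}{10}\right) - 12\right) \left(-14\right) = \left(\left(0 + 1 \cdot \frac{1}{10}\right) - 12\right) \left(-14\right) = \left(\left(0 + \frac{1}{10}\right) - 12\right) \left(-14\right) = \left(\frac{1}{10} - 12\right) \left(-14\right) = \left(- \frac{119}{10}\right) \left(-14\right) = \frac{833}{5}$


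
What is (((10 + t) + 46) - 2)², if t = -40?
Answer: 196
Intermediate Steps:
(((10 + t) + 46) - 2)² = (((10 - 40) + 46) - 2)² = ((-30 + 46) - 2)² = (16 - 2)² = 14² = 196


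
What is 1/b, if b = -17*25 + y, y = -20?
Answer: -1/445 ≈ -0.0022472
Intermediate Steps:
b = -445 (b = -17*25 - 20 = -425 - 20 = -445)
1/b = 1/(-445) = -1/445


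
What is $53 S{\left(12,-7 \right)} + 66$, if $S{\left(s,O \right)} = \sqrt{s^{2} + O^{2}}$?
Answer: $66 + 53 \sqrt{193} \approx 802.3$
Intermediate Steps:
$S{\left(s,O \right)} = \sqrt{O^{2} + s^{2}}$
$53 S{\left(12,-7 \right)} + 66 = 53 \sqrt{\left(-7\right)^{2} + 12^{2}} + 66 = 53 \sqrt{49 + 144} + 66 = 53 \sqrt{193} + 66 = 66 + 53 \sqrt{193}$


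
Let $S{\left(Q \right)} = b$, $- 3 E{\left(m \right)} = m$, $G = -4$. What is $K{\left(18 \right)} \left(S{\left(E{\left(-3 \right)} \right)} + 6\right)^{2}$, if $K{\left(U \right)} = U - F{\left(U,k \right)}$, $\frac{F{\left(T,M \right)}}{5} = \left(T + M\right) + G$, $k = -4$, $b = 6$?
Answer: $-4608$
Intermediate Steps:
$F{\left(T,M \right)} = -20 + 5 M + 5 T$ ($F{\left(T,M \right)} = 5 \left(\left(T + M\right) - 4\right) = 5 \left(\left(M + T\right) - 4\right) = 5 \left(-4 + M + T\right) = -20 + 5 M + 5 T$)
$E{\left(m \right)} = - \frac{m}{3}$
$S{\left(Q \right)} = 6$
$K{\left(U \right)} = 40 - 4 U$ ($K{\left(U \right)} = U - \left(-20 + 5 \left(-4\right) + 5 U\right) = U - \left(-20 - 20 + 5 U\right) = U - \left(-40 + 5 U\right) = 40 - 4 U$)
$K{\left(18 \right)} \left(S{\left(E{\left(-3 \right)} \right)} + 6\right)^{2} = \left(40 - 72\right) \left(6 + 6\right)^{2} = \left(40 - 72\right) 12^{2} = \left(-32\right) 144 = -4608$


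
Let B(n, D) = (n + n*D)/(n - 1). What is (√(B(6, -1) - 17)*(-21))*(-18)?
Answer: 378*I*√17 ≈ 1558.5*I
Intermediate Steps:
B(n, D) = (n + D*n)/(-1 + n)
(√(B(6, -1) - 17)*(-21))*(-18) = (√(6*(1 - 1)/(-1 + 6) - 17)*(-21))*(-18) = (√(6*0/5 - 17)*(-21))*(-18) = (√(6*(⅕)*0 - 17)*(-21))*(-18) = (√(0 - 17)*(-21))*(-18) = (√(-17)*(-21))*(-18) = ((I*√17)*(-21))*(-18) = -21*I*√17*(-18) = 378*I*√17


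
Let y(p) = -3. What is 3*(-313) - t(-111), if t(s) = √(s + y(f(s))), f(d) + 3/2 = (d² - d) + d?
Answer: -939 - I*√114 ≈ -939.0 - 10.677*I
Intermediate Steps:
f(d) = -3/2 + d² (f(d) = -3/2 + ((d² - d) + d) = -3/2 + d²)
t(s) = √(-3 + s) (t(s) = √(s - 3) = √(-3 + s))
3*(-313) - t(-111) = 3*(-313) - √(-3 - 111) = -939 - √(-114) = -939 - I*√114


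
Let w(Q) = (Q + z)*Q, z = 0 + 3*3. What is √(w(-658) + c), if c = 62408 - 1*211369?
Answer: √278081 ≈ 527.33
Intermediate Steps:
z = 9 (z = 0 + 9 = 9)
w(Q) = Q*(9 + Q) (w(Q) = (Q + 9)*Q = (9 + Q)*Q = Q*(9 + Q))
c = -148961 (c = 62408 - 211369 = -148961)
√(w(-658) + c) = √(-658*(9 - 658) - 148961) = √(-658*(-649) - 148961) = √(427042 - 148961) = √278081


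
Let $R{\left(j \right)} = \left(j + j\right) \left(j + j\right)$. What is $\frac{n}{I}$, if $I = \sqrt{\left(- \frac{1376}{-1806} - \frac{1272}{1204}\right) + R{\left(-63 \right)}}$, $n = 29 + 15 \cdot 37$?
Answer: $\frac{292 \sqrt{5934}}{4853} \approx 4.635$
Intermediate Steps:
$R{\left(j \right)} = 4 j^{2}$ ($R{\left(j \right)} = 2 j 2 j = 4 j^{2}$)
$n = 584$ ($n = 29 + 555 = 584$)
$I = \frac{211 \sqrt{5934}}{129}$ ($I = \sqrt{\left(- \frac{1376}{-1806} - \frac{1272}{1204}\right) + 4 \left(-63\right)^{2}} = \sqrt{\left(\left(-1376\right) \left(- \frac{1}{1806}\right) - \frac{318}{301}\right) + 4 \cdot 3969} = \sqrt{\left(\frac{16}{21} - \frac{318}{301}\right) + 15876} = \sqrt{- \frac{38}{129} + 15876} = \sqrt{\frac{2047966}{129}} = \frac{211 \sqrt{5934}}{129} \approx 126.0$)
$\frac{n}{I} = \frac{584}{\frac{211}{129} \sqrt{5934}} = 584 \frac{\sqrt{5934}}{9706} = \frac{292 \sqrt{5934}}{4853}$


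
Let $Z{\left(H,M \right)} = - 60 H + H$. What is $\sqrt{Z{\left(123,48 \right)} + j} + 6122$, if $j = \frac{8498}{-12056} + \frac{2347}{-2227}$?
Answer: $6122 + \frac{i \sqrt{327031279299630059}}{6712178} \approx 6122.0 + 85.198 i$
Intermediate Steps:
$j = - \frac{23610239}{13424356}$ ($j = 8498 \left(- \frac{1}{12056}\right) + 2347 \left(- \frac{1}{2227}\right) = - \frac{4249}{6028} - \frac{2347}{2227} = - \frac{23610239}{13424356} \approx -1.7588$)
$Z{\left(H,M \right)} = - 59 H$
$\sqrt{Z{\left(123,48 \right)} + j} + 6122 = \sqrt{\left(-59\right) 123 - \frac{23610239}{13424356}} + 6122 = \sqrt{-7257 - \frac{23610239}{13424356}} + 6122 = \sqrt{- \frac{97444161731}{13424356}} + 6122 = \frac{i \sqrt{327031279299630059}}{6712178} + 6122 = 6122 + \frac{i \sqrt{327031279299630059}}{6712178}$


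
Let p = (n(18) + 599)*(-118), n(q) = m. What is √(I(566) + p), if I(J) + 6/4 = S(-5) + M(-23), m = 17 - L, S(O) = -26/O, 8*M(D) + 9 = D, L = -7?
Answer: I*√7351430/10 ≈ 271.14*I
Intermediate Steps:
M(D) = -9/8 + D/8
m = 24 (m = 17 - 1*(-7) = 17 + 7 = 24)
n(q) = 24
p = -73514 (p = (24 + 599)*(-118) = 623*(-118) = -73514)
I(J) = -3/10 (I(J) = -3/2 + (-26/(-5) + (-9/8 + (⅛)*(-23))) = -3/2 + (-26*(-⅕) + (-9/8 - 23/8)) = -3/2 + (26/5 - 4) = -3/2 + 6/5 = -3/10)
√(I(566) + p) = √(-3/10 - 73514) = √(-735143/10) = I*√7351430/10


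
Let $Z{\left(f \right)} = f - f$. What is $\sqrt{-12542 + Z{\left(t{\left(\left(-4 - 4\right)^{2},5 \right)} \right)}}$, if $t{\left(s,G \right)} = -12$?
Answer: $i \sqrt{12542} \approx 111.99 i$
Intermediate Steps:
$Z{\left(f \right)} = 0$
$\sqrt{-12542 + Z{\left(t{\left(\left(-4 - 4\right)^{2},5 \right)} \right)}} = \sqrt{-12542 + 0} = \sqrt{-12542} = i \sqrt{12542}$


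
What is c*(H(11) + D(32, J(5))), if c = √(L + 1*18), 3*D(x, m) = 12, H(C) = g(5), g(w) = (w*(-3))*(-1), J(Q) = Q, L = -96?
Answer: 19*I*√78 ≈ 167.8*I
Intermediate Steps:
g(w) = 3*w (g(w) = -3*w*(-1) = 3*w)
H(C) = 15 (H(C) = 3*5 = 15)
D(x, m) = 4 (D(x, m) = (⅓)*12 = 4)
c = I*√78 (c = √(-96 + 1*18) = √(-96 + 18) = √(-78) = I*√78 ≈ 8.8318*I)
c*(H(11) + D(32, J(5))) = (I*√78)*(15 + 4) = (I*√78)*19 = 19*I*√78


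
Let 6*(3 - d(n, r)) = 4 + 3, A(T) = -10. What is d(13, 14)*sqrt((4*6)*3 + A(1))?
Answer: 11*sqrt(62)/6 ≈ 14.436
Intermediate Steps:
d(n, r) = 11/6 (d(n, r) = 3 - (4 + 3)/6 = 3 - 1/6*7 = 3 - 7/6 = 11/6)
d(13, 14)*sqrt((4*6)*3 + A(1)) = 11*sqrt((4*6)*3 - 10)/6 = 11*sqrt(24*3 - 10)/6 = 11*sqrt(72 - 10)/6 = 11*sqrt(62)/6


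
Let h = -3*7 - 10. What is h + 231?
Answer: 200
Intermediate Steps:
h = -31 (h = -21 - 10 = -31)
h + 231 = -31 + 231 = 200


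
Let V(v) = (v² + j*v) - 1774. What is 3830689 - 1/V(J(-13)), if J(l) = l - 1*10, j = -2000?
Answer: 171442486194/44755 ≈ 3.8307e+6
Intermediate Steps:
J(l) = -10 + l (J(l) = l - 10 = -10 + l)
V(v) = -1774 + v² - 2000*v (V(v) = (v² - 2000*v) - 1774 = -1774 + v² - 2000*v)
3830689 - 1/V(J(-13)) = 3830689 - 1/(-1774 + (-10 - 13)² - 2000*(-10 - 13)) = 3830689 - 1/(-1774 + (-23)² - 2000*(-23)) = 3830689 - 1/(-1774 + 529 + 46000) = 3830689 - 1/44755 = 171442486194/44755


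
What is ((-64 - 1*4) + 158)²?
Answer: 8100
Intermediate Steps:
((-64 - 1*4) + 158)² = ((-64 - 4) + 158)² = (-68 + 158)² = 90² = 8100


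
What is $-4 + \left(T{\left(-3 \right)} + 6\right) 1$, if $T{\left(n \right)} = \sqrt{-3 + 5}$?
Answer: $2 + \sqrt{2} \approx 3.4142$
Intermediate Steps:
$T{\left(n \right)} = \sqrt{2}$
$-4 + \left(T{\left(-3 \right)} + 6\right) 1 = -4 + \left(\sqrt{2} + 6\right) 1 = -4 + \left(6 + \sqrt{2}\right) 1 = -4 + \left(6 + \sqrt{2}\right) = 2 + \sqrt{2}$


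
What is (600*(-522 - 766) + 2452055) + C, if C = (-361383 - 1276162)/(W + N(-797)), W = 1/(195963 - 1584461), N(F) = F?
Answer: 1860592570201695/1106632907 ≈ 1.6813e+6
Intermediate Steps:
W = -1/1388498 (W = 1/(-1388498) = -1/1388498 ≈ -7.2020e-7)
C = 2273727957410/1106632907 (C = (-361383 - 1276162)/(-1/1388498 - 797) = -1637545/(-1106632907/1388498) = -1637545*(-1388498/1106632907) = 2273727957410/1106632907 ≈ 2054.6)
(600*(-522 - 766) + 2452055) + C = (600*(-522 - 766) + 2452055) + 2273727957410/1106632907 = (600*(-1288) + 2452055) + 2273727957410/1106632907 = (-772800 + 2452055) + 2273727957410/1106632907 = 1679255 + 2273727957410/1106632907 = 1860592570201695/1106632907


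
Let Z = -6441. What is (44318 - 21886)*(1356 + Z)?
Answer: -114066720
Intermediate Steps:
(44318 - 21886)*(1356 + Z) = (44318 - 21886)*(1356 - 6441) = 22432*(-5085) = -114066720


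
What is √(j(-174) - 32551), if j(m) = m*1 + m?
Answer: I*√32899 ≈ 181.38*I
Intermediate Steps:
j(m) = 2*m (j(m) = m + m = 2*m)
√(j(-174) - 32551) = √(2*(-174) - 32551) = √(-348 - 32551) = √(-32899) = I*√32899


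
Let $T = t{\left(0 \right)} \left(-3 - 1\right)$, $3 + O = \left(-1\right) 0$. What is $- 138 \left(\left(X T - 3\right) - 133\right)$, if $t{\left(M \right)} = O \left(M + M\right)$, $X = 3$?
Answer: $18768$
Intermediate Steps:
$O = -3$ ($O = -3 - 0 = -3 + 0 = -3$)
$t{\left(M \right)} = - 6 M$ ($t{\left(M \right)} = - 3 \left(M + M\right) = - 3 \cdot 2 M = - 6 M$)
$T = 0$ ($T = \left(-6\right) 0 \left(-3 - 1\right) = 0 \left(-4\right) = 0$)
$- 138 \left(\left(X T - 3\right) - 133\right) = - 138 \left(\left(3 \cdot 0 - 3\right) - 133\right) = - 138 \left(\left(0 - 3\right) - 133\right) = - 138 \left(-3 - 133\right) = \left(-138\right) \left(-136\right) = 18768$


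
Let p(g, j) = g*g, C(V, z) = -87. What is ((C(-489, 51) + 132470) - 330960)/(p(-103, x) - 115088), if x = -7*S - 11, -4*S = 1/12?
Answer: 198577/104479 ≈ 1.9006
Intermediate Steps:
S = -1/48 (S = -¼/12 = -¼*1/12 = -1/48 ≈ -0.020833)
x = -521/48 (x = -7*(-1/48) - 11 = 7/48 - 11 = -521/48 ≈ -10.854)
p(g, j) = g²
((C(-489, 51) + 132470) - 330960)/(p(-103, x) - 115088) = ((-87 + 132470) - 330960)/((-103)² - 115088) = (132383 - 330960)/(10609 - 115088) = -198577/(-104479) = -198577*(-1/104479) = 198577/104479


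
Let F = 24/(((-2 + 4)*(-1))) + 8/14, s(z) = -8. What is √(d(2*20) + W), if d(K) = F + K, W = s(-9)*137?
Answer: 4*I*√3269/7 ≈ 32.672*I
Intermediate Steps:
W = -1096 (W = -8*137 = -1096)
F = -80/7 (F = 24/((2*(-1))) + 8*(1/14) = 24/(-2) + 4/7 = 24*(-½) + 4/7 = -12 + 4/7 = -80/7 ≈ -11.429)
d(K) = -80/7 + K
√(d(2*20) + W) = √((-80/7 + 2*20) - 1096) = √((-80/7 + 40) - 1096) = √(200/7 - 1096) = √(-7472/7) = 4*I*√3269/7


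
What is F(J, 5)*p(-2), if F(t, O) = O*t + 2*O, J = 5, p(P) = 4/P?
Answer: -70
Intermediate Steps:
F(t, O) = 2*O + O*t
F(J, 5)*p(-2) = (5*(2 + 5))*(4/(-2)) = (5*7)*(4*(-1/2)) = 35*(-2) = -70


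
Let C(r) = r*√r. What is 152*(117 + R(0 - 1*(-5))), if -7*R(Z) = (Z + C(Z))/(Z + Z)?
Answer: 124412/7 - 76*√5/7 ≈ 17749.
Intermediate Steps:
C(r) = r^(3/2)
R(Z) = -(Z + Z^(3/2))/(14*Z) (R(Z) = -(Z + Z^(3/2))/(7*(Z + Z)) = -(Z + Z^(3/2))/(7*(2*Z)) = -(Z + Z^(3/2))*1/(2*Z)/7 = -(Z + Z^(3/2))/(14*Z))
152*(117 + R(0 - 1*(-5))) = 152*(117 + (-(0 - 1*(-5)) - (0 - 1*(-5))^(3/2))/(14*(0 - 1*(-5)))) = 152*(117 + (-(0 + 5) - (0 + 5)^(3/2))/(14*(0 + 5))) = 152*(117 + (1/14)*(-1*5 - 5^(3/2))/5) = 152*(117 + (1/14)*(⅕)*(-5 - 5*√5)) = 152*(117 + (-1/14 - √5/14)) = 152*(1637/14 - √5/14) = 124412/7 - 76*√5/7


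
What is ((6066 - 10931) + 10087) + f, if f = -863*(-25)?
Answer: 26797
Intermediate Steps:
f = 21575
((6066 - 10931) + 10087) + f = ((6066 - 10931) + 10087) + 21575 = (-4865 + 10087) + 21575 = 5222 + 21575 = 26797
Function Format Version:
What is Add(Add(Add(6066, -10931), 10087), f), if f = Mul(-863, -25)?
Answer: 26797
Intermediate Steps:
f = 21575
Add(Add(Add(6066, -10931), 10087), f) = Add(Add(Add(6066, -10931), 10087), 21575) = Add(Add(-4865, 10087), 21575) = Add(5222, 21575) = 26797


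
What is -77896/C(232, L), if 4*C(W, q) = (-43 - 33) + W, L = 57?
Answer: -5992/3 ≈ -1997.3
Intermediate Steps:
C(W, q) = -19 + W/4 (C(W, q) = ((-43 - 33) + W)/4 = (-76 + W)/4 = -19 + W/4)
-77896/C(232, L) = -77896/(-19 + (¼)*232) = -77896/(-19 + 58) = -77896/39 = -77896*1/39 = -5992/3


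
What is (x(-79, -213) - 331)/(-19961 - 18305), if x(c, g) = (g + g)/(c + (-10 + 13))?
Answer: 12365/1454108 ≈ 0.0085035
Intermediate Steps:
x(c, g) = 2*g/(3 + c) (x(c, g) = (2*g)/(c + 3) = (2*g)/(3 + c) = 2*g/(3 + c))
(x(-79, -213) - 331)/(-19961 - 18305) = (2*(-213)/(3 - 79) - 331)/(-19961 - 18305) = (2*(-213)/(-76) - 331)/(-38266) = (2*(-213)*(-1/76) - 331)*(-1/38266) = (213/38 - 331)*(-1/38266) = -12365/38*(-1/38266) = 12365/1454108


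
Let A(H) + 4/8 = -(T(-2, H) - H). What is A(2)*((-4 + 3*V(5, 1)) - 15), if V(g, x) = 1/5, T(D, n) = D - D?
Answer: -138/5 ≈ -27.600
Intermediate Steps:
T(D, n) = 0
V(g, x) = 1/5
A(H) = -1/2 + H (A(H) = -1/2 - (0 - H) = -1/2 - (-1)*H = -1/2 + H)
A(2)*((-4 + 3*V(5, 1)) - 15) = (-1/2 + 2)*((-4 + 3*(1/5)) - 15) = 3*((-4 + 3/5) - 15)/2 = 3*(-17/5 - 15)/2 = (3/2)*(-92/5) = -138/5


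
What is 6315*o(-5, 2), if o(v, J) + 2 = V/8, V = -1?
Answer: -107355/8 ≈ -13419.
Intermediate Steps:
o(v, J) = -17/8 (o(v, J) = -2 - 1/8 = -17/8)
6315*o(-5, 2) = 6315*(-17/8) = -107355/8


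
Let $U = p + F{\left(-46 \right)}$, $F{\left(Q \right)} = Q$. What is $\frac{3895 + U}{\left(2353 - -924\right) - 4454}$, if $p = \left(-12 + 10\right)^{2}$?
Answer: $- \frac{3853}{1177} \approx -3.2736$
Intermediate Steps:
$p = 4$ ($p = \left(-2\right)^{2} = 4$)
$U = -42$ ($U = 4 - 46 = -42$)
$\frac{3895 + U}{\left(2353 - -924\right) - 4454} = \frac{3895 - 42}{\left(2353 - -924\right) - 4454} = \frac{3853}{\left(2353 + 924\right) - 4454} = \frac{3853}{3277 - 4454} = \frac{3853}{-1177} = 3853 \left(- \frac{1}{1177}\right) = - \frac{3853}{1177}$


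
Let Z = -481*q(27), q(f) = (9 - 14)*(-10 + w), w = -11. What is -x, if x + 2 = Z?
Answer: 50507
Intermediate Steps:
q(f) = 105 (q(f) = (9 - 14)*(-10 - 11) = -5*(-21) = 105)
Z = -50505 (Z = -481*105 = -50505)
x = -50507 (x = -2 - 50505 = -50507)
-x = -1*(-50507) = 50507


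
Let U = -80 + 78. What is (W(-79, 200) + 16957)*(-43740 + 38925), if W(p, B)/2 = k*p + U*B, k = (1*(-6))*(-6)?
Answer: -50408235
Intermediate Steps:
k = 36 (k = -6*(-6) = 36)
U = -2
W(p, B) = -4*B + 72*p (W(p, B) = 2*(36*p - 2*B) = 2*(-2*B + 36*p) = -4*B + 72*p)
(W(-79, 200) + 16957)*(-43740 + 38925) = ((-4*200 + 72*(-79)) + 16957)*(-43740 + 38925) = ((-800 - 5688) + 16957)*(-4815) = (-6488 + 16957)*(-4815) = 10469*(-4815) = -50408235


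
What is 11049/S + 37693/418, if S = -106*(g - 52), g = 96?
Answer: 7780985/88616 ≈ 87.806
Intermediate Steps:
S = -4664 (S = -106*(96 - 52) = -106*44 = -4664)
11049/S + 37693/418 = 11049/(-4664) + 37693/418 = 11049*(-1/4664) + 37693*(1/418) = -11049/4664 + 37693/418 = 7780985/88616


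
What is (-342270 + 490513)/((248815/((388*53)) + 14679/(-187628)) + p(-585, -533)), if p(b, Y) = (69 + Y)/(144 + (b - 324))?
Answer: 7813630102425390/665591656483 ≈ 11739.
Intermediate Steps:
p(b, Y) = (69 + Y)/(-180 + b) (p(b, Y) = (69 + Y)/(144 + (-324 + b)) = (69 + Y)/(-180 + b))
(-342270 + 490513)/((248815/((388*53)) + 14679/(-187628)) + p(-585, -533)) = (-342270 + 490513)/((248815/((388*53)) + 14679/(-187628)) + (69 - 533)/(-180 - 585)) = 148243/((248815/20564 + 14679*(-1/187628)) - 464/(-765)) = 148243/((248815*(1/20564) - 2097/26804) - 1/765*(-464)) = 148243/((248815/20564 - 2097/26804) + 464/765) = 148243/(828264319/68899682 + 464/765) = 148243/(665591656483/52708256730) = 148243*(52708256730/665591656483) = 7813630102425390/665591656483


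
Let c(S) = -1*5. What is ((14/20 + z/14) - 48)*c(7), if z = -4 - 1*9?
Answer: 1688/7 ≈ 241.14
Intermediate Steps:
z = -13 (z = -4 - 9 = -13)
c(S) = -5
((14/20 + z/14) - 48)*c(7) = ((14/20 - 13/14) - 48)*(-5) = ((14*(1/20) - 13*1/14) - 48)*(-5) = ((7/10 - 13/14) - 48)*(-5) = (-8/35 - 48)*(-5) = -1688/35*(-5) = 1688/7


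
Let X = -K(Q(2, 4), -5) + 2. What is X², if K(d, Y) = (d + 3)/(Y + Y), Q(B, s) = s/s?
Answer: 144/25 ≈ 5.7600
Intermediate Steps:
Q(B, s) = 1
K(d, Y) = (3 + d)/(2*Y) (K(d, Y) = (3 + d)/((2*Y)) = (3 + d)*(1/(2*Y)) = (3 + d)/(2*Y))
X = 12/5 (X = -(3 + 1)/(2*(-5)) + 2 = -(-1)*4/(2*5) + 2 = -1*(-⅖) + 2 = ⅖ + 2 = 12/5 ≈ 2.4000)
X² = (12/5)² = 144/25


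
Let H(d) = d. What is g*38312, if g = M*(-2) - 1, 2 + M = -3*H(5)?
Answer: 1264296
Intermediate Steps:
M = -17 (M = -2 - 3*5 = -2 - 15 = -17)
g = 33 (g = -17*(-2) - 1 = 34 - 1 = 33)
g*38312 = 33*38312 = 1264296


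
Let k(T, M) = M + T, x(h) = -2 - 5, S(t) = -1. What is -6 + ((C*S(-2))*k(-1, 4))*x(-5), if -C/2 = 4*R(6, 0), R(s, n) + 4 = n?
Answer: 666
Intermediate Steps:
R(s, n) = -4 + n
x(h) = -7
C = 32 (C = -8*(-4 + 0) = -8*(-4) = -2*(-16) = 32)
-6 + ((C*S(-2))*k(-1, 4))*x(-5) = -6 + ((32*(-1))*(4 - 1))*(-7) = -6 - 32*3*(-7) = -6 - 96*(-7) = -6 + 672 = 666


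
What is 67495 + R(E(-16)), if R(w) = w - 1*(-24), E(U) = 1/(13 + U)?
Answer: 202556/3 ≈ 67519.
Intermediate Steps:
R(w) = 24 + w (R(w) = w + 24 = 24 + w)
67495 + R(E(-16)) = 67495 + (24 + 1/(13 - 16)) = 67495 + (24 + 1/(-3)) = 67495 + (24 - ⅓) = 67495 + 71/3 = 202556/3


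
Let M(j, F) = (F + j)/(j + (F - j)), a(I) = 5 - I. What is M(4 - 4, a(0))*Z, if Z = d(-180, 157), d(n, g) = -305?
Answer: -305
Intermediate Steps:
M(j, F) = (F + j)/F
Z = -305
M(4 - 4, a(0))*Z = (((5 - 1*0) + (4 - 4))/(5 - 1*0))*(-305) = (((5 + 0) + 0)/(5 + 0))*(-305) = ((5 + 0)/5)*(-305) = ((1/5)*5)*(-305) = 1*(-305) = -305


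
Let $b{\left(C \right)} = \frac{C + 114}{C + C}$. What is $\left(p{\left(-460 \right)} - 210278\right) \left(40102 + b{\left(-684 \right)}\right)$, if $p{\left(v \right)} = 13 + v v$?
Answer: $\frac{214146905}{4} \approx 5.3537 \cdot 10^{7}$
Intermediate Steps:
$b{\left(C \right)} = \frac{114 + C}{2 C}$
$p{\left(v \right)} = 13 + v^{2}$
$\left(p{\left(-460 \right)} - 210278\right) \left(40102 + b{\left(-684 \right)}\right) = \left(\left(13 + \left(-460\right)^{2}\right) - 210278\right) \left(40102 + \frac{114 - 684}{2 \left(-684\right)}\right) = \left(\left(13 + 211600\right) - 210278\right) \left(40102 + \frac{1}{2} \left(- \frac{1}{684}\right) \left(-570\right)\right) = \left(211613 - 210278\right) \left(40102 + \frac{5}{12}\right) = 1335 \cdot \frac{481229}{12} = \frac{214146905}{4}$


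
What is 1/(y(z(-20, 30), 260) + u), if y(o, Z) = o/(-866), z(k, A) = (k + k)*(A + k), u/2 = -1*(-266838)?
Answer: 433/231081908 ≈ 1.8738e-6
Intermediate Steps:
u = 533676 (u = 2*(-1*(-266838)) = 2*266838 = 533676)
z(k, A) = 2*k*(A + k) (z(k, A) = (2*k)*(A + k) = 2*k*(A + k))
y(o, Z) = -o/866 (y(o, Z) = o*(-1/866) = -o/866)
1/(y(z(-20, 30), 260) + u) = 1/(-(-20)*(30 - 20)/433 + 533676) = 1/(-(-20)*10/433 + 533676) = 1/(-1/866*(-400) + 533676) = 1/(200/433 + 533676) = 1/(231081908/433) = 433/231081908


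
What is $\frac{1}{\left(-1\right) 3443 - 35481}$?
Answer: $- \frac{1}{38924} \approx -2.5691 \cdot 10^{-5}$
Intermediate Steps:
$\frac{1}{\left(-1\right) 3443 - 35481} = \frac{1}{-3443 - 35481} = \frac{1}{-38924} = - \frac{1}{38924}$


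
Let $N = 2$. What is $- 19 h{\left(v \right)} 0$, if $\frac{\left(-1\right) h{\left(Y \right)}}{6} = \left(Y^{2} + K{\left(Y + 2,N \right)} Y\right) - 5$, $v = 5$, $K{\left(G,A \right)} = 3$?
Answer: $0$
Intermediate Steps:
$h{\left(Y \right)} = 30 - 18 Y - 6 Y^{2}$ ($h{\left(Y \right)} = - 6 \left(\left(Y^{2} + 3 Y\right) - 5\right) = - 6 \left(-5 + Y^{2} + 3 Y\right) = 30 - 18 Y - 6 Y^{2}$)
$- 19 h{\left(v \right)} 0 = - 19 \left(30 - 90 - 6 \cdot 5^{2}\right) 0 = - 19 \left(30 - 90 - 150\right) 0 = \left(-19\right) \left(-210\right) 0 = 3990 \cdot 0 = 0$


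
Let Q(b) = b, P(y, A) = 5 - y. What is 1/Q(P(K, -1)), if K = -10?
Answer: 1/15 ≈ 0.066667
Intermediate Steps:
1/Q(P(K, -1)) = 1/(5 - 1*(-10)) = 1/(5 + 10) = 1/15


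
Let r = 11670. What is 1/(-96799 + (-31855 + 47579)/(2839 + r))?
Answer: -14509/1404440967 ≈ -1.0331e-5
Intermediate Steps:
1/(-96799 + (-31855 + 47579)/(2839 + r)) = 1/(-96799 + (-31855 + 47579)/(2839 + 11670)) = 1/(-96799 + 15724/14509) = 1/(-1404440967/14509) = -14509/1404440967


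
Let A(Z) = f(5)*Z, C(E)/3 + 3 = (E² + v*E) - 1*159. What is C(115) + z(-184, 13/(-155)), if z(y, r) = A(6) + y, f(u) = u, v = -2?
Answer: 38345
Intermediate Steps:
C(E) = -486 - 6*E + 3*E² (C(E) = -9 + 3*((E² - 2*E) - 1*159) = -9 + 3*((E² - 2*E) - 159) = -9 + 3*(-159 + E² - 2*E) = -9 + (-477 - 6*E + 3*E²) = -486 - 6*E + 3*E²)
A(Z) = 5*Z
z(y, r) = 30 + y (z(y, r) = 5*6 + y = 30 + y)
C(115) + z(-184, 13/(-155)) = (-486 - 6*115 + 3*115²) + (30 - 184) = (-486 - 690 + 3*13225) - 154 = (-486 - 690 + 39675) - 154 = 38499 - 154 = 38345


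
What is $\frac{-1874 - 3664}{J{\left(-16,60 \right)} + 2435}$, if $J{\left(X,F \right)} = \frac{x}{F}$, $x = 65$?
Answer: $- \frac{66456}{29233} \approx -2.2733$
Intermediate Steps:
$J{\left(X,F \right)} = \frac{65}{F}$
$\frac{-1874 - 3664}{J{\left(-16,60 \right)} + 2435} = \frac{-1874 - 3664}{\frac{65}{60} + 2435} = - \frac{5538}{65 \cdot \frac{1}{60} + 2435} = - \frac{5538}{\frac{13}{12} + 2435} = - \frac{5538}{\frac{29233}{12}} = \left(-5538\right) \frac{12}{29233} = - \frac{66456}{29233}$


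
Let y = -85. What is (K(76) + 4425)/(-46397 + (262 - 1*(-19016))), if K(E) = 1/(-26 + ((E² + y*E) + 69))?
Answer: -2836424/17383279 ≈ -0.16317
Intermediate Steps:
K(E) = 1/(43 + E² - 85*E) (K(E) = 1/(-26 + ((E² - 85*E) + 69)) = 1/(-26 + (69 + E² - 85*E)) = 1/(43 + E² - 85*E))
(K(76) + 4425)/(-46397 + (262 - 1*(-19016))) = (1/(43 + 76² - 85*76) + 4425)/(-46397 + (262 - 1*(-19016))) = (1/(43 + 5776 - 6460) + 4425)/(-46397 + (262 + 19016)) = (1/(-641) + 4425)/(-46397 + 19278) = (-1/641 + 4425)/(-27119) = (2836424/641)*(-1/27119) = -2836424/17383279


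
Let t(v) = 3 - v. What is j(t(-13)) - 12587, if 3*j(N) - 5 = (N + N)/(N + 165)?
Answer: -6833804/543 ≈ -12585.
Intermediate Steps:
j(N) = 5/3 + 2*N/(3*(165 + N)) (j(N) = 5/3 + ((N + N)/(N + 165))/3 = 5/3 + ((2*N)/(165 + N))/3 = 5/3 + (2*N/(165 + N))/3 = 5/3 + 2*N/(3*(165 + N)))
j(t(-13)) - 12587 = (825 + 7*(3 - 1*(-13)))/(3*(165 + (3 - 1*(-13)))) - 12587 = (825 + 7*(3 + 13))/(3*(165 + (3 + 13))) - 12587 = (825 + 7*16)/(3*(165 + 16)) - 12587 = (⅓)*(825 + 112)/181 - 12587 = (⅓)*(1/181)*937 - 12587 = 937/543 - 12587 = -6833804/543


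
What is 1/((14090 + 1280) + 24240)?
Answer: 1/39610 ≈ 2.5246e-5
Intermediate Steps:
1/((14090 + 1280) + 24240) = 1/(15370 + 24240) = 1/39610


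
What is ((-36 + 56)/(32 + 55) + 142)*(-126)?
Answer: -519708/29 ≈ -17921.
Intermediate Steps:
((-36 + 56)/(32 + 55) + 142)*(-126) = (20/87 + 142)*(-126) = (12374/87)*(-126) = -519708/29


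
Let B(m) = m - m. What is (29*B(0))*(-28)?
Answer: 0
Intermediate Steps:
B(m) = 0
(29*B(0))*(-28) = (29*0)*(-28) = 0*(-28) = 0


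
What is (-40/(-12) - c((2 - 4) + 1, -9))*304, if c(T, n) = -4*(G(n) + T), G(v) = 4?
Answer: 13984/3 ≈ 4661.3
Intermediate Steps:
c(T, n) = -16 - 4*T (c(T, n) = -4*(4 + T) = -16 - 4*T)
(-40/(-12) - c((2 - 4) + 1, -9))*304 = (-40/(-12) - (-16 - 4*((2 - 4) + 1)))*304 = (-40*(-1/12) - (-16 - 4*(-2 + 1)))*304 = (10/3 - (-16 - 4*(-1)))*304 = (10/3 - (-16 + 4))*304 = (10/3 - 1*(-12))*304 = (10/3 + 12)*304 = (46/3)*304 = 13984/3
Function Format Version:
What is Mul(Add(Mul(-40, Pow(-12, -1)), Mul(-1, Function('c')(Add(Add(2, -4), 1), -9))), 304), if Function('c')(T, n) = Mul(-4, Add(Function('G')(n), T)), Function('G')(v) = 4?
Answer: Rational(13984, 3) ≈ 4661.3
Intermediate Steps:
Function('c')(T, n) = Add(-16, Mul(-4, T)) (Function('c')(T, n) = Mul(-4, Add(4, T)) = Add(-16, Mul(-4, T)))
Mul(Add(Mul(-40, Pow(-12, -1)), Mul(-1, Function('c')(Add(Add(2, -4), 1), -9))), 304) = Mul(Add(Mul(-40, Pow(-12, -1)), Mul(-1, Add(-16, Mul(-4, Add(Add(2, -4), 1))))), 304) = Mul(Add(Mul(-40, Rational(-1, 12)), Mul(-1, Add(-16, Mul(-4, Add(-2, 1))))), 304) = Mul(Add(Rational(10, 3), Mul(-1, Add(-16, Mul(-4, -1)))), 304) = Mul(Add(Rational(10, 3), Mul(-1, Add(-16, 4))), 304) = Mul(Add(Rational(10, 3), Mul(-1, -12)), 304) = Mul(Add(Rational(10, 3), 12), 304) = Mul(Rational(46, 3), 304) = Rational(13984, 3)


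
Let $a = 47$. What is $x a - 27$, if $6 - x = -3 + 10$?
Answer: $-74$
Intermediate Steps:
$x = -1$ ($x = 6 - \left(-3 + 10\right) = 6 - 7 = -1$)
$x a - 27 = \left(-1\right) 47 - 27 = -47 - 27 = -74$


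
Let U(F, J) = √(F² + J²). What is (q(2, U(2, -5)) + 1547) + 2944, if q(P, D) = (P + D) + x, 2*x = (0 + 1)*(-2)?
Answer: 4492 + √29 ≈ 4497.4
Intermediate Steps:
x = -1 (x = ((0 + 1)*(-2))/2 = (1*(-2))/2 = (½)*(-2) = -1)
q(P, D) = -1 + D + P (q(P, D) = (P + D) - 1 = (D + P) - 1 = -1 + D + P)
(q(2, U(2, -5)) + 1547) + 2944 = ((-1 + √(2² + (-5)²) + 2) + 1547) + 2944 = ((-1 + √(4 + 25) + 2) + 1547) + 2944 = ((-1 + √29 + 2) + 1547) + 2944 = ((1 + √29) + 1547) + 2944 = (1548 + √29) + 2944 = 4492 + √29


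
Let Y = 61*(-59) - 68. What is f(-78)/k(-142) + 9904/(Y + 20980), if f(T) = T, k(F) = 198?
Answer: 11307/63481 ≈ 0.17812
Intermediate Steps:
Y = -3667 (Y = -3599 - 68 = -3667)
f(-78)/k(-142) + 9904/(Y + 20980) = -78/198 + 9904/(-3667 + 20980) = -78*1/198 + 9904/17313 = -13/33 + 9904*(1/17313) = -13/33 + 9904/17313 = 11307/63481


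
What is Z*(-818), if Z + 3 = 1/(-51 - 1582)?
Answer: 4008200/1633 ≈ 2454.5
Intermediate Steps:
Z = -4900/1633 (Z = -3 + 1/(-51 - 1582) = -3 + 1/(-1633) = -3 - 1/1633 = -4900/1633 ≈ -3.0006)
Z*(-818) = -4900/1633*(-818) = 4008200/1633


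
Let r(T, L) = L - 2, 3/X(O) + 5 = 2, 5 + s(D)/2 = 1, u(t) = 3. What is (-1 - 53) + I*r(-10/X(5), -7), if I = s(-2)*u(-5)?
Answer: 162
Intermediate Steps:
s(D) = -8 (s(D) = -10 + 2*1 = -10 + 2 = -8)
X(O) = -1 (X(O) = 3/(-5 + 2) = 3/(-3) = 3*(-1/3) = -1)
r(T, L) = -2 + L
I = -24 (I = -8*3 = -24)
(-1 - 53) + I*r(-10/X(5), -7) = (-1 - 53) - 24*(-2 - 7) = -54 - 24*(-9) = -54 + 216 = 162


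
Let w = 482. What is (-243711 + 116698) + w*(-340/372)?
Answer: -11853179/93 ≈ -1.2745e+5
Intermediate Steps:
(-243711 + 116698) + w*(-340/372) = (-243711 + 116698) + 482*(-340/372) = -127013 + 482*(-340*1/372) = -127013 + 482*(-85/93) = -127013 - 40970/93 = -11853179/93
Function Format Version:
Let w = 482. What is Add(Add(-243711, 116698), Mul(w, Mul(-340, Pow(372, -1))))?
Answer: Rational(-11853179, 93) ≈ -1.2745e+5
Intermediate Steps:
Add(Add(-243711, 116698), Mul(w, Mul(-340, Pow(372, -1)))) = Add(Add(-243711, 116698), Mul(482, Mul(-340, Pow(372, -1)))) = Add(-127013, Mul(482, Mul(-340, Rational(1, 372)))) = Add(-127013, Mul(482, Rational(-85, 93))) = Add(-127013, Rational(-40970, 93)) = Rational(-11853179, 93)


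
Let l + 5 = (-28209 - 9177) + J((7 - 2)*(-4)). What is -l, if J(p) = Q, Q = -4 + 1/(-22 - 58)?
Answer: 2991601/80 ≈ 37395.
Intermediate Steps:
Q = -321/80 (Q = -4 + 1/(-80) = -4 - 1/80 = -321/80 ≈ -4.0125)
J(p) = -321/80
l = -2991601/80 (l = -5 + ((-28209 - 9177) - 321/80) = -5 + (-37386 - 321/80) = -5 - 2991201/80 = -2991601/80 ≈ -37395.)
-l = -1*(-2991601/80) = 2991601/80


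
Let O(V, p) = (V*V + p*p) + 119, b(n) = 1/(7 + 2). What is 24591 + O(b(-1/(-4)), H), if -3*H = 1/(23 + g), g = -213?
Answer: 72254547109/2924100 ≈ 24710.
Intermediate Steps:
H = 1/570 (H = -1/(3*(23 - 213)) = -⅓/(-190) = -⅓*(-1/190) = 1/570 ≈ 0.0017544)
b(n) = ⅑ (b(n) = 1/9 = ⅑)
O(V, p) = 119 + V² + p² (O(V, p) = (V² + p²) + 119 = 119 + V² + p²)
24591 + O(b(-1/(-4)), H) = 24591 + (119 + (⅑)² + (1/570)²) = 24591 + (119 + 1/81 + 1/324900) = 24591 + 348004009/2924100 = 72254547109/2924100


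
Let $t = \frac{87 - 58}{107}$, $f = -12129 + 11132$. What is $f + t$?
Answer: $- \frac{106650}{107} \approx -996.73$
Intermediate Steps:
$f = -997$
$t = \frac{29}{107}$ ($t = 29 \cdot \frac{1}{107} = \frac{29}{107} \approx 0.27103$)
$f + t = -997 + \frac{29}{107} = - \frac{106650}{107}$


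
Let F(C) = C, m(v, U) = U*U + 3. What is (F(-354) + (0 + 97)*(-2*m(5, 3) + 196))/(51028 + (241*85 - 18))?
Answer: 3266/14299 ≈ 0.22841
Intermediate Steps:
m(v, U) = 3 + U**2 (m(v, U) = U**2 + 3 = 3 + U**2)
(F(-354) + (0 + 97)*(-2*m(5, 3) + 196))/(51028 + (241*85 - 18)) = (-354 + (0 + 97)*(-2*(3 + 3**2) + 196))/(51028 + (241*85 - 18)) = (-354 + 97*(-2*(3 + 9) + 196))/(51028 + (20485 - 18)) = (-354 + 97*(-2*12 + 196))/(51028 + 20467) = (-354 + 97*(-24 + 196))/71495 = (-354 + 97*172)*(1/71495) = (-354 + 16684)*(1/71495) = 16330*(1/71495) = 3266/14299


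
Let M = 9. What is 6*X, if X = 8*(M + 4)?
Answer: 624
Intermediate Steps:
X = 104 (X = 8*(9 + 4) = 8*13 = 104)
6*X = 6*104 = 624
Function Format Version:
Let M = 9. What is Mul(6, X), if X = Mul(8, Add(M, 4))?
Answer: 624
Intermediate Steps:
X = 104 (X = Mul(8, Add(9, 4)) = Mul(8, 13) = 104)
Mul(6, X) = Mul(6, 104) = 624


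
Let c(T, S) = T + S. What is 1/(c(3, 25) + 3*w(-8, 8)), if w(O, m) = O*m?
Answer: -1/164 ≈ -0.0060976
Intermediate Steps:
c(T, S) = S + T
1/(c(3, 25) + 3*w(-8, 8)) = 1/((25 + 3) + 3*(-8*8)) = 1/(28 + 3*(-64)) = 1/(28 - 192) = 1/(-164) = -1/164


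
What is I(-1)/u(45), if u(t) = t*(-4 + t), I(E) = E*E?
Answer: 1/1845 ≈ 0.00054201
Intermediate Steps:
I(E) = E**2
I(-1)/u(45) = (-1)**2/((45*(-4 + 45))) = 1/(45*41) = 1/1845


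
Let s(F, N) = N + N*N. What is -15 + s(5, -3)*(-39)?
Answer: -249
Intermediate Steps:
s(F, N) = N + N²
-15 + s(5, -3)*(-39) = -15 - 3*(1 - 3)*(-39) = -15 - 3*(-2)*(-39) = -15 + 6*(-39) = -15 - 234 = -249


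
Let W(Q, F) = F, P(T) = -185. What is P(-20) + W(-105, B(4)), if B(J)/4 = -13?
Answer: -237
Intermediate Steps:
B(J) = -52 (B(J) = 4*(-13) = -52)
P(-20) + W(-105, B(4)) = -185 - 52 = -237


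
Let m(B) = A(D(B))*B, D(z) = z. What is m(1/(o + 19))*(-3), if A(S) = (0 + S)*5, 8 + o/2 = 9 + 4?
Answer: -15/841 ≈ -0.017836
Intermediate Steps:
o = 10 (o = -16 + 2*(9 + 4) = -16 + 2*13 = -16 + 26 = 10)
A(S) = 5*S (A(S) = S*5 = 5*S)
m(B) = 5*B² (m(B) = (5*B)*B = 5*B²)
m(1/(o + 19))*(-3) = (5*(1/(10 + 19))²)*(-3) = (5*(1/29)²)*(-3) = (5*(1/841))*(-3) = (5/841)*(-3) = -15/841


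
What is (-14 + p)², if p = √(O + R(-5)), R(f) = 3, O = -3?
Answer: 196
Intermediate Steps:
p = 0 (p = √(-3 + 3) = √0 = 0)
(-14 + p)² = (-14 + 0)² = (-14)² = 196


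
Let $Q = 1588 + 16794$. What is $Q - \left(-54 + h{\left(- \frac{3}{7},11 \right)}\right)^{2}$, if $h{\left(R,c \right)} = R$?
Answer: $\frac{755557}{49} \approx 15420.0$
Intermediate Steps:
$Q = 18382$
$Q - \left(-54 + h{\left(- \frac{3}{7},11 \right)}\right)^{2} = 18382 - \left(-54 - \frac{3}{7}\right)^{2} = 18382 - \left(- \frac{381}{7}\right)^{2} = 18382 - \frac{145161}{49} = \frac{755557}{49}$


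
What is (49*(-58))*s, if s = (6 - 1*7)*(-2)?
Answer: -5684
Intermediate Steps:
s = 2 (s = (6 - 7)*(-2) = -1*(-2) = 2)
(49*(-58))*s = (49*(-58))*2 = -2842*2 = -5684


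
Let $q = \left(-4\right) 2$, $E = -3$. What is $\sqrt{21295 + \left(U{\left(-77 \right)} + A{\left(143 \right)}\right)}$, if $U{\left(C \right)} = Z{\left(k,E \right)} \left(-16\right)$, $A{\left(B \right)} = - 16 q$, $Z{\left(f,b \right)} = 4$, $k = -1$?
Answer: $\sqrt{21359} \approx 146.15$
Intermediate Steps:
$q = -8$
$A{\left(B \right)} = 128$ ($A{\left(B \right)} = \left(-16\right) \left(-8\right) = 128$)
$U{\left(C \right)} = -64$ ($U{\left(C \right)} = 4 \left(-16\right) = -64$)
$\sqrt{21295 + \left(U{\left(-77 \right)} + A{\left(143 \right)}\right)} = \sqrt{21295 + \left(-64 + 128\right)} = \sqrt{21295 + 64} = \sqrt{21359}$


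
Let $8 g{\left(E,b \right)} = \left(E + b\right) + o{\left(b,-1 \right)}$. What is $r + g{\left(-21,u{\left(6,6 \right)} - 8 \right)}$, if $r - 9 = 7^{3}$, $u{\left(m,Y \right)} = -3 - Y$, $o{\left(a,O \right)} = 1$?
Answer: $\frac{2779}{8} \approx 347.38$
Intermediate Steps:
$r = 352$ ($r = 9 + 7^{3} = 9 + 343 = 352$)
$g{\left(E,b \right)} = \frac{1}{8} + \frac{E}{8} + \frac{b}{8}$ ($g{\left(E,b \right)} = \frac{\left(E + b\right) + 1}{8} = \frac{1 + E + b}{8} = \frac{1}{8} + \frac{E}{8} + \frac{b}{8}$)
$r + g{\left(-21,u{\left(6,6 \right)} - 8 \right)} = 352 + \left(\frac{1}{8} + \frac{1}{8} \left(-21\right) + \frac{\left(-3 - 6\right) - 8}{8}\right) = 352 + \left(\frac{1}{8} - \frac{21}{8} + \frac{\left(-3 - 6\right) - 8}{8}\right) = 352 + \left(\frac{1}{8} - \frac{21}{8} + \frac{-9 - 8}{8}\right) = 352 + \left(\frac{1}{8} - \frac{21}{8} + \frac{1}{8} \left(-17\right)\right) = 352 - \frac{37}{8} = \frac{2779}{8}$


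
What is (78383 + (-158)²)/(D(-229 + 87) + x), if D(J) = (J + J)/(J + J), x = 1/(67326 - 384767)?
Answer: 32806575027/317440 ≈ 1.0335e+5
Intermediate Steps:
x = -1/317441 (x = 1/(-317441) = -1/317441 ≈ -3.1502e-6)
D(J) = 1 (D(J) = (2*J)/((2*J)) = (2*J)*(1/(2*J)) = 1)
(78383 + (-158)²)/(D(-229 + 87) + x) = (78383 + (-158)²)/(1 - 1/317441) = (78383 + 24964)/(317440/317441) = 103347*(317441/317440) = 32806575027/317440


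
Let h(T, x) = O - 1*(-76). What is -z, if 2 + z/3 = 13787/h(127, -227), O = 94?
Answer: -2373/10 ≈ -237.30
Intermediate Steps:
h(T, x) = 170 (h(T, x) = 94 - 1*(-76) = 94 + 76 = 170)
z = 2373/10 (z = -6 + 3*(13787/170) = -6 + 3*(13787*(1/170)) = -6 + 3*(811/10) = -6 + 2433/10 = 2373/10 ≈ 237.30)
-z = -1*2373/10 = -2373/10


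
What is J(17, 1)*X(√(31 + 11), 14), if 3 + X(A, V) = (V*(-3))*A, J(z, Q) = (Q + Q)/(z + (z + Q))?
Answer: -6/35 - 12*√42/5 ≈ -15.725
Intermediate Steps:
J(z, Q) = 2*Q/(Q + 2*z) (J(z, Q) = (2*Q)/(z + (Q + z)) = (2*Q)/(Q + 2*z) = 2*Q/(Q + 2*z))
X(A, V) = -3 - 3*A*V (X(A, V) = -3 + (V*(-3))*A = -3 + (-3*V)*A = -3 - 3*A*V)
J(17, 1)*X(√(31 + 11), 14) = (2*1/(1 + 2*17))*(-3 - 3*√(31 + 11)*14) = (2*1/(1 + 34))*(-3 - 3*√42*14) = (2*1/35)*(-3 - 42*√42) = (2*1*(1/35))*(-3 - 42*√42) = 2*(-3 - 42*√42)/35 = -6/35 - 12*√42/5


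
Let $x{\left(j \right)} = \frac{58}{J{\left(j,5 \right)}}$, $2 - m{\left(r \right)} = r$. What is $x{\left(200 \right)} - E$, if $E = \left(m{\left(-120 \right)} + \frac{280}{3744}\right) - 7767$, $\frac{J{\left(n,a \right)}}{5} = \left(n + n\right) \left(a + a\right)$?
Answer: $\frac{8944565893}{1170000} \approx 7644.9$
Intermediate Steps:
$m{\left(r \right)} = 2 - r$
$J{\left(n,a \right)} = 20 a n$ ($J{\left(n,a \right)} = 5 \left(n + n\right) \left(a + a\right) = 5 \cdot 2 n 2 a = 5 \cdot 4 a n = 20 a n$)
$x{\left(j \right)} = \frac{29}{50 j}$ ($x{\left(j \right)} = \frac{58}{20 \cdot 5 j} = \frac{58}{100 j} = 58 \frac{1}{100 j} = \frac{29}{50 j}$)
$E = - \frac{3577825}{468}$ ($E = \left(\left(2 - -120\right) + \frac{280}{3744}\right) - 7767 = \left(\left(2 + 120\right) + 280 \cdot \frac{1}{3744}\right) - 7767 = \left(122 + \frac{35}{468}\right) - 7767 = \frac{57131}{468} - 7767 = - \frac{3577825}{468} \approx -7644.9$)
$x{\left(200 \right)} - E = \frac{29}{50 \cdot 200} - - \frac{3577825}{468} = \frac{29}{50} \cdot \frac{1}{200} + \frac{3577825}{468} = \frac{29}{10000} + \frac{3577825}{468} = \frac{8944565893}{1170000}$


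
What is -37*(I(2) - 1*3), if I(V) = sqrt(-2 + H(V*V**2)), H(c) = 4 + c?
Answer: 111 - 37*sqrt(10) ≈ -6.0043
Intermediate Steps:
I(V) = sqrt(2 + V**3) (I(V) = sqrt(-2 + (4 + V*V**2)) = sqrt(-2 + (4 + V**3)) = sqrt(2 + V**3))
-37*(I(2) - 1*3) = -37*(sqrt(2 + 2**3) - 1*3) = -37*(sqrt(2 + 8) - 3) = -37*(sqrt(10) - 3) = -37*(-3 + sqrt(10)) = 111 - 37*sqrt(10)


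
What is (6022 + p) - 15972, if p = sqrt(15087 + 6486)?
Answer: -9950 + 3*sqrt(2397) ≈ -9803.1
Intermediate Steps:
p = 3*sqrt(2397) (p = sqrt(21573) = 3*sqrt(2397) ≈ 146.88)
(6022 + p) - 15972 = (6022 + 3*sqrt(2397)) - 15972 = -9950 + 3*sqrt(2397)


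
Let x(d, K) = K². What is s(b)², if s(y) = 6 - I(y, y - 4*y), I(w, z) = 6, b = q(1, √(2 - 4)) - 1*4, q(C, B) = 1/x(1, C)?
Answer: 0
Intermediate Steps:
q(C, B) = C⁻² (q(C, B) = 1/(C²) = C⁻²)
b = -3 (b = 1⁻² - 1*4 = 1 - 4 = -3)
s(y) = 0 (s(y) = 6 - 1*6 = 6 - 6 = 0)
s(b)² = 0² = 0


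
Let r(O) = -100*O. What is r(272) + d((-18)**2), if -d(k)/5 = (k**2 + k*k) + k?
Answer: -1078580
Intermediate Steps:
d(k) = -10*k**2 - 5*k (d(k) = -5*((k**2 + k*k) + k) = -5*((k**2 + k**2) + k) = -5*(2*k**2 + k) = -5*(k + 2*k**2) = -10*k**2 - 5*k)
r(272) + d((-18)**2) = -100*272 - 5*(-18)**2*(1 + 2*(-18)**2) = -27200 - 5*324*(1 + 2*324) = -27200 - 5*324*(1 + 648) = -27200 - 5*324*649 = -27200 - 1051380 = -1078580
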